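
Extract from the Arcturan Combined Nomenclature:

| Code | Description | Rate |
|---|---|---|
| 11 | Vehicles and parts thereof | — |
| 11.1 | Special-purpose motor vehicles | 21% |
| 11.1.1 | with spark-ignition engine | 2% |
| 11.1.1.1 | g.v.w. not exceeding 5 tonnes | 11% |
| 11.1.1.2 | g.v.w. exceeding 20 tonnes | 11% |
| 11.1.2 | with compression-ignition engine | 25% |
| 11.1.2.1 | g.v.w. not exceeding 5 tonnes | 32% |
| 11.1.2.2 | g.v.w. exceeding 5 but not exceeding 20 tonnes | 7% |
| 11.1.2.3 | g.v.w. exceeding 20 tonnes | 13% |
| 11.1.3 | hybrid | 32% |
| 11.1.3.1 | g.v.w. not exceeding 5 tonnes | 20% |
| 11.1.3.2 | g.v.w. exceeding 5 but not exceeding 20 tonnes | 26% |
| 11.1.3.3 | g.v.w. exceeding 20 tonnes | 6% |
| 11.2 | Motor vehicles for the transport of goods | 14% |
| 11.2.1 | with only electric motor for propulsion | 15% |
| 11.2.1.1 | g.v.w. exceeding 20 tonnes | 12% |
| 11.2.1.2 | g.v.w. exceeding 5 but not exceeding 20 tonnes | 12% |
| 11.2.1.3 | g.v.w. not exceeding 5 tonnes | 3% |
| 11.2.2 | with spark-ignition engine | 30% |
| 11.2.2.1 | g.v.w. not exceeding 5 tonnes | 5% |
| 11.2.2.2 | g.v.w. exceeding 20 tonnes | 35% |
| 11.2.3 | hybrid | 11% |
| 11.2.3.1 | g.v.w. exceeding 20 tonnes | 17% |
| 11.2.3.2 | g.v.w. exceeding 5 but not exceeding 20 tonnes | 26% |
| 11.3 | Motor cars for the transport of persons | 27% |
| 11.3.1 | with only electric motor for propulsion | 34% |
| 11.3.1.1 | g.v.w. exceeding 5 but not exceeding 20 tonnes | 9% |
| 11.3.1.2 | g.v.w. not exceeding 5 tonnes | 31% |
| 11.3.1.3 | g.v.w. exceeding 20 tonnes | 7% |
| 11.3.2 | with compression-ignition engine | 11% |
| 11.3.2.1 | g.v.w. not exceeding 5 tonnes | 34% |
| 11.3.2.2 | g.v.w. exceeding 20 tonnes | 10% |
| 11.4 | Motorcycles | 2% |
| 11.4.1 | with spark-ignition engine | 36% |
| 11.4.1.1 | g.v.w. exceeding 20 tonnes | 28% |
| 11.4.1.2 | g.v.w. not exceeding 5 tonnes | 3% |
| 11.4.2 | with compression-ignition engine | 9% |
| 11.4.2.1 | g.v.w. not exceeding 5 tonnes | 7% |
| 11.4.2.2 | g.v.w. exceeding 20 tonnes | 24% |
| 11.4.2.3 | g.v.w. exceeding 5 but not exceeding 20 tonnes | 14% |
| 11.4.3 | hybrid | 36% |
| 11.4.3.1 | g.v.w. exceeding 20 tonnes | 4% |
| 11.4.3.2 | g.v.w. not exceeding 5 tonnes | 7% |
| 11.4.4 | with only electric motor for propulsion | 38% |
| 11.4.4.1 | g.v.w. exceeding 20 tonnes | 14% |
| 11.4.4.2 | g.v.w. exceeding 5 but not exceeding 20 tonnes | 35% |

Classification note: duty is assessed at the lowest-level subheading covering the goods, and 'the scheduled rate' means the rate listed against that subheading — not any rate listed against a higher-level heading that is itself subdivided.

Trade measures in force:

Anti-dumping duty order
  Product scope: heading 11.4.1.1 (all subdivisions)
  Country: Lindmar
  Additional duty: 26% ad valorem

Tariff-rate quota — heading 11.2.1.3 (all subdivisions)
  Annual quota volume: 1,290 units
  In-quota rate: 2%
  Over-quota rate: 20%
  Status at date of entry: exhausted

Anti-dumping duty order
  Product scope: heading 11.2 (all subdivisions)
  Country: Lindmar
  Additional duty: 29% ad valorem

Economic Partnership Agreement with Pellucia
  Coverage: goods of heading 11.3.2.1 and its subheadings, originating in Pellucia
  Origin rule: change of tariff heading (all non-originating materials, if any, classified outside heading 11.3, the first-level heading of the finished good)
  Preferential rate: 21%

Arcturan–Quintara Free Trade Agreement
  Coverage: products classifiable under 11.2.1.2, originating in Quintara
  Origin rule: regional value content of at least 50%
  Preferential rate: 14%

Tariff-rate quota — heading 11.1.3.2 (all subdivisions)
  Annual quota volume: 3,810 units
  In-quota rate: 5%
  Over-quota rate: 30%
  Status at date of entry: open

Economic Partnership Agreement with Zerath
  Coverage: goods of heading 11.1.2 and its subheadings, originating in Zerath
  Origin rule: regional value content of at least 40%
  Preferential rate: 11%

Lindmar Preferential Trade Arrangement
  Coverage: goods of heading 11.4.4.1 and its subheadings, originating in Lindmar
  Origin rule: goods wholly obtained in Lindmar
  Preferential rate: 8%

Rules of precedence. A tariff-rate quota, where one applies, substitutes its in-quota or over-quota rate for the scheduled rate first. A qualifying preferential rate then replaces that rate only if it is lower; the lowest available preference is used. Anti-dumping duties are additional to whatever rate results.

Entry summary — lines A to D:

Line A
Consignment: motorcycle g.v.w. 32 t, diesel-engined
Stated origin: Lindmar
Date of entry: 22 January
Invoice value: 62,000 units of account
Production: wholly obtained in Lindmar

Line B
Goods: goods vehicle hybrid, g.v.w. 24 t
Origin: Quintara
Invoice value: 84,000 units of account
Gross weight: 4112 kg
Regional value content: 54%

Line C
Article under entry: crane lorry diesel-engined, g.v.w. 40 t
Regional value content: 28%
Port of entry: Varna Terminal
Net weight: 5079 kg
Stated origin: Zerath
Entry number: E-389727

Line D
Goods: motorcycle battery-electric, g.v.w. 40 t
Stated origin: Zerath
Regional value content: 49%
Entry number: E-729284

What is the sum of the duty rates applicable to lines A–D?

68%

Line A: motorcycle → 11.4; diesel-engined → 11.4.2; g.v.w. 32 t → 11.4.2.2. Scheduled 24%. Lindmar agreement on 11.4.4.1: 11.4.2.2 not covered. → 24%.
Line B: goods vehicle → 11.2; hybrid → 11.2.3; g.v.w. 24 t → 11.2.3.1. Scheduled 17%. Quintara agreement on 11.2.1.2: 11.2.3.1 not covered. → 17%.
Line C: crane lorry → 11.1; diesel-engined → 11.1.2; g.v.w. 40 t → 11.1.2.3. Scheduled 13%. Zerath agreement on 11.1.2: RVC < 40%. → 13%.
Line D: motorcycle → 11.4; battery-electric → 11.4.4; g.v.w. 40 t → 11.4.4.1. Scheduled 14%. Zerath agreement on 11.1.2: 11.4.4.1 not covered. → 14%.
Sum: 24% + 17% + 13% + 14% = 68%.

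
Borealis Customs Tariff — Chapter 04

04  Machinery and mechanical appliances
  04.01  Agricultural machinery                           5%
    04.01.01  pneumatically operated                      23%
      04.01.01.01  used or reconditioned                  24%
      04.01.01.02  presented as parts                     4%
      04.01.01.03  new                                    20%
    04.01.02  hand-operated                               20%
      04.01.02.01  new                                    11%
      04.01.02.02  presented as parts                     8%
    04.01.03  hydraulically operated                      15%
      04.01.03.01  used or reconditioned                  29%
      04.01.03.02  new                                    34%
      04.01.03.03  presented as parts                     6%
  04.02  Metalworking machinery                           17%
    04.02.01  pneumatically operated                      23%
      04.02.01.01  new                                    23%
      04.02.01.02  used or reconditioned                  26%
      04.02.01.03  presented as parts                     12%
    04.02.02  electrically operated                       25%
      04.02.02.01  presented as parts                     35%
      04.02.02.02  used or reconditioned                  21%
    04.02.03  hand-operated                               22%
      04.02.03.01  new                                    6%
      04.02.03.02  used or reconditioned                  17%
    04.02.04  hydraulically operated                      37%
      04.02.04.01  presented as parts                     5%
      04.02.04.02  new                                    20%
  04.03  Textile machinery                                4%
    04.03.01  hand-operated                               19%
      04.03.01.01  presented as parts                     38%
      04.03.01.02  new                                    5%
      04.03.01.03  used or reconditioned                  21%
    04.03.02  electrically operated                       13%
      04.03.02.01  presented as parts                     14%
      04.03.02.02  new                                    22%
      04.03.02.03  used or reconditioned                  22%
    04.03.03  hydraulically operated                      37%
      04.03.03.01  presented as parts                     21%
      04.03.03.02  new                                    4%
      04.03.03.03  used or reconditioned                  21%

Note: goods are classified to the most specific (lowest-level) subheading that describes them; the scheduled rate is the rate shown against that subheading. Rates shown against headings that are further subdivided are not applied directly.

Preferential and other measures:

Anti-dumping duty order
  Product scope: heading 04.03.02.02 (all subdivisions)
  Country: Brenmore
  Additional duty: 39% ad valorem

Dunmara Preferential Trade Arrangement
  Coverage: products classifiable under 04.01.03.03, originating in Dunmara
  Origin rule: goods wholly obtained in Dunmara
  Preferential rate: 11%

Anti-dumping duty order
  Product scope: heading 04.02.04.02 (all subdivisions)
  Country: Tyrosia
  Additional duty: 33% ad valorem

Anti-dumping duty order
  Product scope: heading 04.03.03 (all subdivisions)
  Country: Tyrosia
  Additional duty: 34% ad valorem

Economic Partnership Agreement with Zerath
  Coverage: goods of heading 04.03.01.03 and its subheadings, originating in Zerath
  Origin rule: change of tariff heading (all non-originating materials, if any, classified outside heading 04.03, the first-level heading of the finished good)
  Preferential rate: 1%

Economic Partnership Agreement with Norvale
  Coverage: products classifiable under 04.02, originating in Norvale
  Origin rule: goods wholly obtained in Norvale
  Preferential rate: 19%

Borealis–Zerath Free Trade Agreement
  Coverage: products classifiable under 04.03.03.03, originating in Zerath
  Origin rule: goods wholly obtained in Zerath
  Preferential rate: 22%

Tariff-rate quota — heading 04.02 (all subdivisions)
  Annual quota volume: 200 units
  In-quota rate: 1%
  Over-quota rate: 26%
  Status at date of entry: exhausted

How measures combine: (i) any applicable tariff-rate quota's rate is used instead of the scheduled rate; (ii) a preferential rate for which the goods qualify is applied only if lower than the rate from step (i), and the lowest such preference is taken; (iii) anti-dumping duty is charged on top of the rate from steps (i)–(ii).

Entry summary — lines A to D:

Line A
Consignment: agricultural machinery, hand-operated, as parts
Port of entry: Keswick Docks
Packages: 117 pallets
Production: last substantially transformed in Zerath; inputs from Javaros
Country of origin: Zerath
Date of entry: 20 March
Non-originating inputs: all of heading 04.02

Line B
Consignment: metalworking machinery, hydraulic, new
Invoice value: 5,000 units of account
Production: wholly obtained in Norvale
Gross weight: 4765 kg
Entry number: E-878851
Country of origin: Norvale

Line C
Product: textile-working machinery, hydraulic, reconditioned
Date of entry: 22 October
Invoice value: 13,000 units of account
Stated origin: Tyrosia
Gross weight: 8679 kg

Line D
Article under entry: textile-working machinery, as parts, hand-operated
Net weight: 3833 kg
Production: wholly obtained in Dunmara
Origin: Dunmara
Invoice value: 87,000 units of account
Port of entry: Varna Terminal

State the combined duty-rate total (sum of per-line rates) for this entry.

Line A: agricultural → 04.01; hand-operated → 04.01.02; as parts → 04.01.02.02. Scheduled 8%. Zerath agreement on 04.03.01.03: 04.01.02.02 not covered; Zerath agreement on 04.03.03.03: 04.01.02.02 not covered. → 8%.
Line B: metalworking → 04.02; hydraulic → 04.02.04; new → 04.02.04.02. Scheduled 20%. quota on 04.02 exhausted → over-quota 26%; Norvale agreement on 04.02: wholly obtained → 19% available; preferential 19%. → 19%.
Line C: textile-working → 04.03; hydraulic → 04.03.03; reconditioned → 04.03.03.03. Scheduled 21%. anti-dumping (Tyrosia, 04.03.03): +34%; total 21% + 34% = 55%. → 55%.
Line D: textile-working → 04.03; hand-operated → 04.03.01; as parts → 04.03.01.01. Scheduled 38%. Dunmara agreement on 04.01.03.03: 04.03.01.01 not covered. → 38%.
Sum: 8% + 19% + 55% + 38% = 120%.

120%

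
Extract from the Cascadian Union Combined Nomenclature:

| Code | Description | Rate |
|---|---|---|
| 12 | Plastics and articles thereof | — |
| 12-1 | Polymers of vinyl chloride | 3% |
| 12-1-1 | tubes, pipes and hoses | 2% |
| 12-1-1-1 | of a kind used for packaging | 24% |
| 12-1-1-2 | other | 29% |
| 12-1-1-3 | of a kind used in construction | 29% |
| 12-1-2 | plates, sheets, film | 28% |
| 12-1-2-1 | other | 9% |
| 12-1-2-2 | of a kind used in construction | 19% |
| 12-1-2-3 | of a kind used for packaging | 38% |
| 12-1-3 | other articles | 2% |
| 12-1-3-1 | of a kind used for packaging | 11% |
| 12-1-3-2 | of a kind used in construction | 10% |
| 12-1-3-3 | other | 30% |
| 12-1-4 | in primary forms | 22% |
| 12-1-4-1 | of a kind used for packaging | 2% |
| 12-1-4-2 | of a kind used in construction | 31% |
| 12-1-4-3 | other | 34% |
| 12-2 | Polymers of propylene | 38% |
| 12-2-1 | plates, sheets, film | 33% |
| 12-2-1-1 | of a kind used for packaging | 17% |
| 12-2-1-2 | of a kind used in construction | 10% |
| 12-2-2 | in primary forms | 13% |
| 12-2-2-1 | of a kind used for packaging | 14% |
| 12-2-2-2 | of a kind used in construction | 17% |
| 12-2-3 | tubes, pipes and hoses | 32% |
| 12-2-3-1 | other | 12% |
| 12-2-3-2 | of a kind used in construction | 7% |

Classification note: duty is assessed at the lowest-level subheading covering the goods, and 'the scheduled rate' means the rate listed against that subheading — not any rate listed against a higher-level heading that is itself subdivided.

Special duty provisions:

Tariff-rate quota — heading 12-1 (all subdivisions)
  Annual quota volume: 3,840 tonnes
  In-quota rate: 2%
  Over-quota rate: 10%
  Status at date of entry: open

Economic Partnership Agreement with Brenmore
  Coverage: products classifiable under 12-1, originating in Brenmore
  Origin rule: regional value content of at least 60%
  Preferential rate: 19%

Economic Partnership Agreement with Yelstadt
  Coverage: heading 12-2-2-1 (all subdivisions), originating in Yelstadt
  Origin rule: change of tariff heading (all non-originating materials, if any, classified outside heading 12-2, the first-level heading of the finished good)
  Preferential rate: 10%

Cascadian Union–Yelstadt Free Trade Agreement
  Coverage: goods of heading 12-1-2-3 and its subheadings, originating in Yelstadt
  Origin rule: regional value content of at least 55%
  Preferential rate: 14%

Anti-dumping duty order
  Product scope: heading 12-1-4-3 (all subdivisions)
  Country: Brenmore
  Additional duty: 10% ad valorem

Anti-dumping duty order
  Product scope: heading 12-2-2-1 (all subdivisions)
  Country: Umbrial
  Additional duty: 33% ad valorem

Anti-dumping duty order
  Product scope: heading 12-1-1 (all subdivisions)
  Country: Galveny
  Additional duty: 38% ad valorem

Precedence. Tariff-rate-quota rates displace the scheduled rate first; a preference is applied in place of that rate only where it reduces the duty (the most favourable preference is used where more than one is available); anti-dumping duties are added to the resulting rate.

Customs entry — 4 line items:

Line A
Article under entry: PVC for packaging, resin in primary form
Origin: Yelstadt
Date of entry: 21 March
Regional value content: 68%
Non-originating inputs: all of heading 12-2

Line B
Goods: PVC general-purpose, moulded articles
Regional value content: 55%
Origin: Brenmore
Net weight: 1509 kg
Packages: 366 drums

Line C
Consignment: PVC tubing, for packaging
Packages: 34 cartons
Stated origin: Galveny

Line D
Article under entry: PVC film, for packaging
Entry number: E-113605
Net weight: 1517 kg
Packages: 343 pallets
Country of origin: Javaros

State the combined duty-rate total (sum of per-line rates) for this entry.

Line A: PVC → 12-1; resin in primary form → 12-1-4; for packaging → 12-1-4-1. Scheduled 2%. quota on 12-1 open → in-quota 2%; Yelstadt agreement on 12-2-2-1: 12-1-4-1 not covered; Yelstadt agreement on 12-1-2-3: 12-1-4-1 not covered. → 2%.
Line B: PVC → 12-1; moulded articles → 12-1-3; general-purpose → 12-1-3-3. Scheduled 30%. quota on 12-1 open → in-quota 2%; Brenmore agreement on 12-1: RVC < 60%. → 2%.
Line C: PVC → 12-1; tubing → 12-1-1; for packaging → 12-1-1-1. Scheduled 24%. quota on 12-1 open → in-quota 2%; anti-dumping (Galveny, 12-1-1): +38%; total 2% + 38% = 40%. → 40%.
Line D: PVC → 12-1; film → 12-1-2; for packaging → 12-1-2-3. Scheduled 38%. quota on 12-1 open → in-quota 2%. → 2%.
Sum: 2% + 2% + 40% + 2% = 46%.

46%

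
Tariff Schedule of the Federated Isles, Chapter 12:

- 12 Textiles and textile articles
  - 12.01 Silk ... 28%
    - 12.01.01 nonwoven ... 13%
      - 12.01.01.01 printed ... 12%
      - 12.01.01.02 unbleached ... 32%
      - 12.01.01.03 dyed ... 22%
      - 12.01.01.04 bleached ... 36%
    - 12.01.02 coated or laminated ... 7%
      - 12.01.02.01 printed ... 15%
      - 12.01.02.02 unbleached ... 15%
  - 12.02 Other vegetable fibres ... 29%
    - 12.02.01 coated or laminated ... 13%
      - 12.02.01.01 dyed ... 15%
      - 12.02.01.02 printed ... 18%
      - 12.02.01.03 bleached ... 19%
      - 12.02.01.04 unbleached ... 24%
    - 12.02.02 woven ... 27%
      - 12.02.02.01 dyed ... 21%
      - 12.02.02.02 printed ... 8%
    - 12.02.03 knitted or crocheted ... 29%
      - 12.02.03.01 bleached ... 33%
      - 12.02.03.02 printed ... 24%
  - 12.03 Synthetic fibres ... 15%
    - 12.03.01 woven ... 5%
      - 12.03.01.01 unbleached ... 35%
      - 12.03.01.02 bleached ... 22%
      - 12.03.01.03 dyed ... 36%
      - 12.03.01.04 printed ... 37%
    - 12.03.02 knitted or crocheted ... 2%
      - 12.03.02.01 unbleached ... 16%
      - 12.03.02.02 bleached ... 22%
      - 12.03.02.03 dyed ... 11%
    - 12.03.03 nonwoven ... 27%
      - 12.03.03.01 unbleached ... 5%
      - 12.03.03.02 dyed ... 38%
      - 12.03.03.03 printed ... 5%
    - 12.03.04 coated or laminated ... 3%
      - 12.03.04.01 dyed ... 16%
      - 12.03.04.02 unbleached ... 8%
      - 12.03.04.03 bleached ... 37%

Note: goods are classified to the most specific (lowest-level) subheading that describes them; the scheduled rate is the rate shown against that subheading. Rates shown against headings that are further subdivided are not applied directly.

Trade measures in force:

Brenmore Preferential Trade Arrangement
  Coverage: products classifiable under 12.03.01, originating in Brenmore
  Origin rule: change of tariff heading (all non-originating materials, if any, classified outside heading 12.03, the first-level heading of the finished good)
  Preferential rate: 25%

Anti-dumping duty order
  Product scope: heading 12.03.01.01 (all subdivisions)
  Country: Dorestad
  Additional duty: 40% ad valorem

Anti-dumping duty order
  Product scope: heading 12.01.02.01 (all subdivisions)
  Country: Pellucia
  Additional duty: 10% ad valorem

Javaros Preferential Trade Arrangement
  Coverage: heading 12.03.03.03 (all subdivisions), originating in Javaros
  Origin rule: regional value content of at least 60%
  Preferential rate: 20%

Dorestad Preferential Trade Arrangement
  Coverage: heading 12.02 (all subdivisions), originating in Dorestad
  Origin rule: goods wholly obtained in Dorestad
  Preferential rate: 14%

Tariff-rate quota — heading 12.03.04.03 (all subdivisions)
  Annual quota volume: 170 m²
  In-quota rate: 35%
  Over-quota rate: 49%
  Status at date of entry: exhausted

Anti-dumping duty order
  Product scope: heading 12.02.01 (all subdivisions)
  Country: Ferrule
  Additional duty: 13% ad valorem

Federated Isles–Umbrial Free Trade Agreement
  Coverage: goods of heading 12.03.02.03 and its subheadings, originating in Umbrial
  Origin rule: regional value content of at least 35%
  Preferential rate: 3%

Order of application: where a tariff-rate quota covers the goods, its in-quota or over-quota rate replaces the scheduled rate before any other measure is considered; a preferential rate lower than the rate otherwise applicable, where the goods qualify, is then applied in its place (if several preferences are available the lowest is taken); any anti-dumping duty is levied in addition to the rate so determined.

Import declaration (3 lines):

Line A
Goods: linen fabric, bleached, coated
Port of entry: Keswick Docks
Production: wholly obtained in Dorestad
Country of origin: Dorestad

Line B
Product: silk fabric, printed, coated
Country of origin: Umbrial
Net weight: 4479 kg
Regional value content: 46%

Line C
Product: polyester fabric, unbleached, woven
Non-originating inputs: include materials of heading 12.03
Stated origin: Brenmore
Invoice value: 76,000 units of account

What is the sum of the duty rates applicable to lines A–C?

Line A: linen → 12.02; coated → 12.02.01; bleached → 12.02.01.03. Scheduled 19%. Dorestad agreement on 12.02: wholly obtained → 14% available; preferential 14%. → 14%.
Line B: silk → 12.01; coated → 12.01.02; printed → 12.01.02.01. Scheduled 15%. Umbrial agreement on 12.03.02.03: 12.01.02.01 not covered. → 15%.
Line C: polyester → 12.03; woven → 12.03.01; unbleached → 12.03.01.01. Scheduled 35%. Brenmore agreement on 12.03.01: CTH not met. → 35%.
Sum: 14% + 15% + 35% = 64%.

64%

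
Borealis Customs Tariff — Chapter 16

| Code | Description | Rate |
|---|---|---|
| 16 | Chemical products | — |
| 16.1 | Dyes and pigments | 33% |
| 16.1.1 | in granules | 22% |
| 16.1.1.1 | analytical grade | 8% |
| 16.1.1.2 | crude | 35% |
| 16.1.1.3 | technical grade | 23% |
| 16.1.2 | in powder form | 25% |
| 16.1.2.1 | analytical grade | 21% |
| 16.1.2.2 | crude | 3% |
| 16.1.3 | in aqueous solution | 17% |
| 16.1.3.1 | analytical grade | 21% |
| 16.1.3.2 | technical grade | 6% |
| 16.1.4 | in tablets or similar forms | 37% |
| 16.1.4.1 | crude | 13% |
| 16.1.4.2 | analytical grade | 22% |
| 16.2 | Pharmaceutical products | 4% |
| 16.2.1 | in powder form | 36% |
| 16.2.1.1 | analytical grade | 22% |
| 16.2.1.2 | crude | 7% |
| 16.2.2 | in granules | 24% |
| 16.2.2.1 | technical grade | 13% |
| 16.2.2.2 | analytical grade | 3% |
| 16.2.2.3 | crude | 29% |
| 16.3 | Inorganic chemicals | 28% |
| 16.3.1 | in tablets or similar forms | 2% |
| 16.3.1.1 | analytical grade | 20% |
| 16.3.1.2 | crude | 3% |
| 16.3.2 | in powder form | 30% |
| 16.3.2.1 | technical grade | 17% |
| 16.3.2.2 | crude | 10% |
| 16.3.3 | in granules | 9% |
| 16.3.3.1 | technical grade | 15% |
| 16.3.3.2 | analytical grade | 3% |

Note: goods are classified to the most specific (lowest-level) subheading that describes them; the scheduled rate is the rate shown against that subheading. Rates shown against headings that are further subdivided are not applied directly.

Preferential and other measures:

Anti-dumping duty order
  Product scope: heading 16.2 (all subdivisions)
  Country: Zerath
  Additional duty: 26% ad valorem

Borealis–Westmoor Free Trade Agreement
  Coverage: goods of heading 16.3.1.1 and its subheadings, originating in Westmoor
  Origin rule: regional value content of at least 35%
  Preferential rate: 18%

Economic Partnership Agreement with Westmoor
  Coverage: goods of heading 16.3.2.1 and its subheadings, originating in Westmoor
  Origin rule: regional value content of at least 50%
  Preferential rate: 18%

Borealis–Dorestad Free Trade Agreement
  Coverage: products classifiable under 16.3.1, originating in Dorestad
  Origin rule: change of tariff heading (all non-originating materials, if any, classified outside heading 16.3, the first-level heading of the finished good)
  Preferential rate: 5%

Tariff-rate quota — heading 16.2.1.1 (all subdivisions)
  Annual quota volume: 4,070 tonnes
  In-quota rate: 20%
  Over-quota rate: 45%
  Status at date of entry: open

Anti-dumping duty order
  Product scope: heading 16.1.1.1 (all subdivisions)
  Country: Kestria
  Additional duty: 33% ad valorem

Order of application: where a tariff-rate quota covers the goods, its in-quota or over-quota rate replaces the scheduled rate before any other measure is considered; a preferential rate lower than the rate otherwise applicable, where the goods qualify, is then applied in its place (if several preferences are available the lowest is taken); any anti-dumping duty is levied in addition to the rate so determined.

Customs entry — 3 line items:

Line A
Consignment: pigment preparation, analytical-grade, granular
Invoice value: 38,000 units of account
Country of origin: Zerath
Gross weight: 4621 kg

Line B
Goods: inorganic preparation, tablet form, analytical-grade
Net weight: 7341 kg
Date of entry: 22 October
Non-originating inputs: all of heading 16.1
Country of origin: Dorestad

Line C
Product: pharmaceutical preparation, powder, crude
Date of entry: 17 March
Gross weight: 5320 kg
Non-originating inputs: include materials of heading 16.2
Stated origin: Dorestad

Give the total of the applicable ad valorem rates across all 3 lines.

Line A: pigment → 16.1; granular → 16.1.1; analytical-grade → 16.1.1.1. Scheduled 8%. No special measure applies. → 8%.
Line B: inorganic → 16.3; tablet form → 16.3.1; analytical-grade → 16.3.1.1. Scheduled 20%. Dorestad agreement on 16.3.1: CTH met → 5% available; preferential 5%. → 5%.
Line C: pharmaceutical → 16.2; powder → 16.2.1; crude → 16.2.1.2. Scheduled 7%. Dorestad agreement on 16.3.1: 16.2.1.2 not covered. → 7%.
Sum: 8% + 5% + 7% = 20%.

20%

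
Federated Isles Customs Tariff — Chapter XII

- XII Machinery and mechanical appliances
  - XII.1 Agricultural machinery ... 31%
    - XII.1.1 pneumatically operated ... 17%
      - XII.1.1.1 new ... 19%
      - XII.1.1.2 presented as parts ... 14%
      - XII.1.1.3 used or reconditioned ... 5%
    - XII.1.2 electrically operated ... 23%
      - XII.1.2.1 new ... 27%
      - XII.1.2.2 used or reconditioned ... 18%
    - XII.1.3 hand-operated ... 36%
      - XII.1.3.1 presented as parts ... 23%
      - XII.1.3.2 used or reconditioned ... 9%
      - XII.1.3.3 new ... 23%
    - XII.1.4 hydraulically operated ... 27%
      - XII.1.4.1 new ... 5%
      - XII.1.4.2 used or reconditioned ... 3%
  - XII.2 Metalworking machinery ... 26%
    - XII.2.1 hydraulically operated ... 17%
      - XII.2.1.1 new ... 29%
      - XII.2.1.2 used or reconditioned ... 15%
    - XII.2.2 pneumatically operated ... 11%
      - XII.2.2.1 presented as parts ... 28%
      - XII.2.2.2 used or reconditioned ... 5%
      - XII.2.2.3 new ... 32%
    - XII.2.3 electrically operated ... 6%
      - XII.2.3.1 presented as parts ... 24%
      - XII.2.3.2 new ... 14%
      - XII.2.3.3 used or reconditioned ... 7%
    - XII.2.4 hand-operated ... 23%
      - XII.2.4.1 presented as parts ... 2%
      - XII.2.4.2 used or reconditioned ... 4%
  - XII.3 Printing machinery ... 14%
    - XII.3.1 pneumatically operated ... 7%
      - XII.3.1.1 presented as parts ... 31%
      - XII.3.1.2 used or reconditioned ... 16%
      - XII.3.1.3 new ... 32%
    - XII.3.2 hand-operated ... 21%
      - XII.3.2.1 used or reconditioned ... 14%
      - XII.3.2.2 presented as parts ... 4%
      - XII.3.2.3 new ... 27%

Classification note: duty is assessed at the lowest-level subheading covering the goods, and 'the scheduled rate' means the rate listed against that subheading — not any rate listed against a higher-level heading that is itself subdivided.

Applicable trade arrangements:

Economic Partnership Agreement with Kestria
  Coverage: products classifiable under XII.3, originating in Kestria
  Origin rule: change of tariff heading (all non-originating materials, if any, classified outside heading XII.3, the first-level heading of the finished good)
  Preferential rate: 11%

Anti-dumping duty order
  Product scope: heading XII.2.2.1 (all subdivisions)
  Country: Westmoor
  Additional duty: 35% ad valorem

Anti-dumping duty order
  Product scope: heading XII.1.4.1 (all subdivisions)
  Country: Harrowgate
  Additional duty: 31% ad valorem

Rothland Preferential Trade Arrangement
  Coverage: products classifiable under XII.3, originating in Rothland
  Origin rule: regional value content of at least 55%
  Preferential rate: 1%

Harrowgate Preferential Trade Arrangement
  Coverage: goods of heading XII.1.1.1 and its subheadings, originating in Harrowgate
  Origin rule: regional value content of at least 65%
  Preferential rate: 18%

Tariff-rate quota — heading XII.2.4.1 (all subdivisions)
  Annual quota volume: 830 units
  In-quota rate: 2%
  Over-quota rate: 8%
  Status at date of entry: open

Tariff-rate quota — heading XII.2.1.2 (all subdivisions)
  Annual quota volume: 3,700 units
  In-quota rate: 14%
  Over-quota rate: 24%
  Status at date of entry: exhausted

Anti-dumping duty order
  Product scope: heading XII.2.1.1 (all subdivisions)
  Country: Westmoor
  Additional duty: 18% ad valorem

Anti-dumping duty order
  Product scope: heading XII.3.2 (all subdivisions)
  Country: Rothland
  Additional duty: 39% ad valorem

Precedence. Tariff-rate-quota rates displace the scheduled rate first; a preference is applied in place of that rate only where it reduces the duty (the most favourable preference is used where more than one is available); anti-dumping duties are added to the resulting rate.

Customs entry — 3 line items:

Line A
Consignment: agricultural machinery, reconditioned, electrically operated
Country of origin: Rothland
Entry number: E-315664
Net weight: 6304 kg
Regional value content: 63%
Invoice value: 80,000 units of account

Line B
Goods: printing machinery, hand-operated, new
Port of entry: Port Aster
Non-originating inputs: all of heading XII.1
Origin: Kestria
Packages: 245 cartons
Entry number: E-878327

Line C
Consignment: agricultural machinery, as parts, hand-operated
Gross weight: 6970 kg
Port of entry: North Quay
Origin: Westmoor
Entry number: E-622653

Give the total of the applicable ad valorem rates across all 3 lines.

52%

Line A: agricultural → XII.1; electrically operated → XII.1.2; reconditioned → XII.1.2.2. Scheduled 18%. Rothland agreement on XII.3: XII.1.2.2 not covered. → 18%.
Line B: printing → XII.3; hand-operated → XII.3.2; new → XII.3.2.3. Scheduled 27%. Kestria agreement on XII.3: CTH met → 11% available; preferential 11%. → 11%.
Line C: agricultural → XII.1; hand-operated → XII.1.3; as parts → XII.1.3.1. Scheduled 23%. No special measure applies. → 23%.
Sum: 18% + 11% + 23% = 52%.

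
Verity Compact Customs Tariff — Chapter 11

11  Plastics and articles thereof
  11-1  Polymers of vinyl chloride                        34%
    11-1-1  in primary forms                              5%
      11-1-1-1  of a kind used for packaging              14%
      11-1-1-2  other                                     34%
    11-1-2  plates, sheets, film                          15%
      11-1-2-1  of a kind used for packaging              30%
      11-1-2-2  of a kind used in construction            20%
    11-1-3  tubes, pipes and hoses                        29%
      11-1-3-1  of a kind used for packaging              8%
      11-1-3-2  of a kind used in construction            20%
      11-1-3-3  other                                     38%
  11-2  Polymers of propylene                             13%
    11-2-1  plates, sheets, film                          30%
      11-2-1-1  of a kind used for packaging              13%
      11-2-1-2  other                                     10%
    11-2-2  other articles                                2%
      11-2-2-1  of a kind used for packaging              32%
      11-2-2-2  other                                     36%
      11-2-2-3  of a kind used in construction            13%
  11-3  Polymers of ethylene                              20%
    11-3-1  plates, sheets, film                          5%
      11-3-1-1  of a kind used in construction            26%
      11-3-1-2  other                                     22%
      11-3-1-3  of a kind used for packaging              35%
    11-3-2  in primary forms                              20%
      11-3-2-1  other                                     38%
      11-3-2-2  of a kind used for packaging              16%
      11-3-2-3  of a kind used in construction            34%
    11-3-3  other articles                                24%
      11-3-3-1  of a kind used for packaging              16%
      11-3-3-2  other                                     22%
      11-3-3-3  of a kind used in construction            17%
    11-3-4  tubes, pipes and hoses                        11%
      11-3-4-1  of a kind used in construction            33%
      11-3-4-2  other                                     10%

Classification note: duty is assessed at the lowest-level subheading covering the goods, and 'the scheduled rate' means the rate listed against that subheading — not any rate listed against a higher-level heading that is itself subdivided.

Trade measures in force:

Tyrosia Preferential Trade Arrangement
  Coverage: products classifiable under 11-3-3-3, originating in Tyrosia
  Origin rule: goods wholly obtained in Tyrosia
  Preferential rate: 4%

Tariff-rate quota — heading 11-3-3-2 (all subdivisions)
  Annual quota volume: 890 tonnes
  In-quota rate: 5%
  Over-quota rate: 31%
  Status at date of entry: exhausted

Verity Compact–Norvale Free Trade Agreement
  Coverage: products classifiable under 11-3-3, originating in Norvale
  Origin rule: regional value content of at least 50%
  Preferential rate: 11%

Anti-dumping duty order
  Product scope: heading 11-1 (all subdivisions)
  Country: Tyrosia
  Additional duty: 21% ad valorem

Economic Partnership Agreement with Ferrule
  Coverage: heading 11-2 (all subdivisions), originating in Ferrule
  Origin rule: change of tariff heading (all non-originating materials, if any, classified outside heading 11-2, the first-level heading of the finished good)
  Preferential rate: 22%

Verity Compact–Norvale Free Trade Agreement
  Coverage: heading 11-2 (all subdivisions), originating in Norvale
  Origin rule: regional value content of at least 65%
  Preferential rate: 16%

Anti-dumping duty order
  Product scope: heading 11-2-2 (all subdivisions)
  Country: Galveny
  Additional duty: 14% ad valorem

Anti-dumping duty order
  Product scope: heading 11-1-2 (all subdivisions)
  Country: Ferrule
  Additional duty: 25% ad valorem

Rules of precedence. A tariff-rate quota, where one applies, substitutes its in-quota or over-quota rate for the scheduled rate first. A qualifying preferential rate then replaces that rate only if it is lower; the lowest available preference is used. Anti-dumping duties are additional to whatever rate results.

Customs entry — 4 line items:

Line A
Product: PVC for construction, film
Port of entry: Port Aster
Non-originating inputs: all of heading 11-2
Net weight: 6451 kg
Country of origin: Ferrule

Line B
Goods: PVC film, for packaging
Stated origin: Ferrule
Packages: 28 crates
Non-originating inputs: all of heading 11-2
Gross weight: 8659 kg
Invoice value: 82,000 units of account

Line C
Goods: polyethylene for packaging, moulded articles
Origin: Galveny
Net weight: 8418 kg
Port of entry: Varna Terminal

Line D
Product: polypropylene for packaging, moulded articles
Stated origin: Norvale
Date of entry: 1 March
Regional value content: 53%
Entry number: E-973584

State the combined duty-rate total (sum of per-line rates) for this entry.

Line A: PVC → 11-1; film → 11-1-2; for construction → 11-1-2-2. Scheduled 20%. Ferrule agreement on 11-2: 11-1-2-2 not covered; anti-dumping (Ferrule, 11-1-2): +25%; total 20% + 25% = 45%. → 45%.
Line B: PVC → 11-1; film → 11-1-2; for packaging → 11-1-2-1. Scheduled 30%. Ferrule agreement on 11-2: 11-1-2-1 not covered; anti-dumping (Ferrule, 11-1-2): +25%; total 30% + 25% = 55%. → 55%.
Line C: polyethylene → 11-3; moulded articles → 11-3-3; for packaging → 11-3-3-1. Scheduled 16%. No special measure applies. → 16%.
Line D: polypropylene → 11-2; moulded articles → 11-2-2; for packaging → 11-2-2-1. Scheduled 32%. Norvale agreement on 11-3-3: 11-2-2-1 not covered; Norvale agreement on 11-2: RVC < 65%. → 32%.
Sum: 45% + 55% + 16% + 32% = 148%.

148%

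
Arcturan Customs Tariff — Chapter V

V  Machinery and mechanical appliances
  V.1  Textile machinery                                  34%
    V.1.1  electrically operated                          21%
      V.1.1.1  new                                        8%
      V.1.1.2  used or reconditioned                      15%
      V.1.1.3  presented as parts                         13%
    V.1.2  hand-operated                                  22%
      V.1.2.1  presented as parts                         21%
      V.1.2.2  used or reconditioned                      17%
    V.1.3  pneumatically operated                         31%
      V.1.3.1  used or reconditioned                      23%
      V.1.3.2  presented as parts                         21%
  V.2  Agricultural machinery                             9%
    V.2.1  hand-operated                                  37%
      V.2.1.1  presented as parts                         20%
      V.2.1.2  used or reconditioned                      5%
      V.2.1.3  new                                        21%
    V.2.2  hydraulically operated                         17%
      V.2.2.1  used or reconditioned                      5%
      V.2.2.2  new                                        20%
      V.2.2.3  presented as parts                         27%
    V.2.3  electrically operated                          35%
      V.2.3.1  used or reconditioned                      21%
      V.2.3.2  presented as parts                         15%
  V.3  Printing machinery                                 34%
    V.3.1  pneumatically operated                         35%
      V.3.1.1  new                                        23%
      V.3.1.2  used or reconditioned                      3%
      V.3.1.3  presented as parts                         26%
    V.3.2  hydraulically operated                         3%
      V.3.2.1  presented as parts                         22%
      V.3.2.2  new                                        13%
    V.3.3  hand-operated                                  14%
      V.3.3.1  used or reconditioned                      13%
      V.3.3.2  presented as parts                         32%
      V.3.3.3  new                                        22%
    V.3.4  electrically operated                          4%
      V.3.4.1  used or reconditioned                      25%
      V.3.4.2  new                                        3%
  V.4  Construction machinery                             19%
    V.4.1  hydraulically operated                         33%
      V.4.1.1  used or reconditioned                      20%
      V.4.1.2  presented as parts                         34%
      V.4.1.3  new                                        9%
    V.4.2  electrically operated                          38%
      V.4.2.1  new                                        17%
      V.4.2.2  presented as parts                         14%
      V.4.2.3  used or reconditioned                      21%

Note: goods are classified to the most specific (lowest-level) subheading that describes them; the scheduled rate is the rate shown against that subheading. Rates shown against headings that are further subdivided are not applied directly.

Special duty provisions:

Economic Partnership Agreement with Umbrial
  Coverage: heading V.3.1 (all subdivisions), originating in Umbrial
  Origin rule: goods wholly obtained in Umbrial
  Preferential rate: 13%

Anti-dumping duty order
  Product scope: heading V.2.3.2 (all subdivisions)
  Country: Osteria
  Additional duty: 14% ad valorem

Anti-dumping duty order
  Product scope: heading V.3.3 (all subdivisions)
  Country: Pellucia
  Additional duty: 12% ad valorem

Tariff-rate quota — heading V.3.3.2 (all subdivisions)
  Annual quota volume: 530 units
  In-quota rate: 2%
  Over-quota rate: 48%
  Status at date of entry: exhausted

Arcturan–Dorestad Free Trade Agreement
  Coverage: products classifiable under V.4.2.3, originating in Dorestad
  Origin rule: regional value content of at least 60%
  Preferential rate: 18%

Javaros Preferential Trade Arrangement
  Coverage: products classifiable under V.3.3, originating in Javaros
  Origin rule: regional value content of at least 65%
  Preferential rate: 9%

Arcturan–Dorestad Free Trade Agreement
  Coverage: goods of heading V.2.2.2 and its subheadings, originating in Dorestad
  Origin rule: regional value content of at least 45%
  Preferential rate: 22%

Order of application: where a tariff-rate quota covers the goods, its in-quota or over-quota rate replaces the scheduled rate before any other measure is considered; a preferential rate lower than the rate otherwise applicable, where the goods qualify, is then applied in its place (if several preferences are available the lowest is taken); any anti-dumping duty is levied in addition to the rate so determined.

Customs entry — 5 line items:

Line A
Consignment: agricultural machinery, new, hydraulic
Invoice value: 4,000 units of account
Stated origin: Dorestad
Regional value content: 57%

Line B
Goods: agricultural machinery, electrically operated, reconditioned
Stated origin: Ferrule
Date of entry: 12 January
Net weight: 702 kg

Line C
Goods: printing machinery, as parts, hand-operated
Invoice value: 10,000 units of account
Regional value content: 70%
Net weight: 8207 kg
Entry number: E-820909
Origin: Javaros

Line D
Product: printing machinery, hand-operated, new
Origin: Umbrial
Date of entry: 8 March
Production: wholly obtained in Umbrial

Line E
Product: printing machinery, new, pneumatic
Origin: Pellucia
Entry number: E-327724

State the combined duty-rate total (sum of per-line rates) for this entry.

Line A: agricultural → V.2; hydraulic → V.2.2; new → V.2.2.2. Scheduled 20%. Dorestad agreement on V.4.2.3: V.2.2.2 not covered; Dorestad agreement on V.2.2.2: RVC ≥ 45% → 22% available; preference 22% not lower than 20% → no reduction. → 20%.
Line B: agricultural → V.2; electrically operated → V.2.3; reconditioned → V.2.3.1. Scheduled 21%. No special measure applies. → 21%.
Line C: printing → V.3; hand-operated → V.3.3; as parts → V.3.3.2. Scheduled 32%. quota on V.3.3.2 exhausted → over-quota 48%; Javaros agreement on V.3.3: RVC ≥ 65% → 9% available; preferential 9%. → 9%.
Line D: printing → V.3; hand-operated → V.3.3; new → V.3.3.3. Scheduled 22%. Umbrial agreement on V.3.1: V.3.3.3 not covered. → 22%.
Line E: printing → V.3; pneumatic → V.3.1; new → V.3.1.1. Scheduled 23%. No special measure applies. → 23%.
Sum: 20% + 21% + 9% + 22% + 23% = 95%.

95%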